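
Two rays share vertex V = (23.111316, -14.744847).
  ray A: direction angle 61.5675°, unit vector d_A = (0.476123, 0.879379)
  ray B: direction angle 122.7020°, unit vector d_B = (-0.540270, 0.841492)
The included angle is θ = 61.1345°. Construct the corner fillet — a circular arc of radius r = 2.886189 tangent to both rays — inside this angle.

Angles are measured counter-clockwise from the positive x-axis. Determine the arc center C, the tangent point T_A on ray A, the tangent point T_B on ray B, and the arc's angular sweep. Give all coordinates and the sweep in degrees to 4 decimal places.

bisector direction at 92.1347° = (-0.037250,0.999306)
center distance |VC| = r/sin(θ/2) = 2.886189/sin(30.5673°) = 5.675337
C = V + |VC|·bis = (22.8999,-9.0734)
T_A = V + ((C−V)·d_A)·d_A = V + 4.8867·d_A = (25.4380,-10.4476)
T_B = V + ((C−V)·d_B)·d_B = V + 4.8867·d_B = (20.4712,-10.6328)
sweep = 180° − θ = 118.8655°

center=(22.8999,-9.0734) T_A=(25.4380,-10.4476) T_B=(20.4712,-10.6328) sweep=118.8655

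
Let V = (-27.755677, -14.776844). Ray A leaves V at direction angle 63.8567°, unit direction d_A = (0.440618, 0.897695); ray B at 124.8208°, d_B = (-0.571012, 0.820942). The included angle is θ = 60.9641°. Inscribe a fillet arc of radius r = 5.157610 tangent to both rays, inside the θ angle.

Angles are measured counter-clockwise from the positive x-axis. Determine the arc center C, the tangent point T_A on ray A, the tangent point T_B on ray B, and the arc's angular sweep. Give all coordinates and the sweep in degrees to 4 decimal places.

center=(-28.5249,-4.6386) T_A=(-23.8949,-6.9111) T_B=(-32.7590,-7.5836) sweep=119.0359

bisector direction at 94.3388° = (-0.075653,0.997134)
center distance |VC| = r/sin(θ/2) = 5.157610/sin(30.4821°) = 10.167418
C = V + |VC|·bis = (-28.5249,-4.6386)
T_A = V + ((C−V)·d_A)·d_A = V + 8.7622·d_A = (-23.8949,-6.9111)
T_B = V + ((C−V)·d_B)·d_B = V + 8.7622·d_B = (-32.7590,-7.5836)
sweep = 180° − θ = 119.0359°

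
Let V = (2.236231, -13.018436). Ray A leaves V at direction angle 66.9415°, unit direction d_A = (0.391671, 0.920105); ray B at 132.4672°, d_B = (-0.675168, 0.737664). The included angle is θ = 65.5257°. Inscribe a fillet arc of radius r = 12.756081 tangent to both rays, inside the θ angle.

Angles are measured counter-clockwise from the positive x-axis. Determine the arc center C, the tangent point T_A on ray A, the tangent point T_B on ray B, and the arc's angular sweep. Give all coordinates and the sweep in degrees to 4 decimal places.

bisector direction at 99.7044° = (-0.168564,0.985691)
center distance |VC| = r/sin(θ/2) = 12.756081/sin(32.7629°) = 23.571602
C = V + |VC|·bis = (-1.7371,10.2159)
T_A = V + ((C−V)·d_A)·d_A = V + 19.8218·d_A = (9.9998,5.2197)
T_B = V + ((C−V)·d_B)·d_B = V + 19.8218·d_B = (-11.1468,1.6034)
sweep = 180° − θ = 114.4743°

center=(-1.7371,10.2159) T_A=(9.9998,5.2197) T_B=(-11.1468,1.6034) sweep=114.4743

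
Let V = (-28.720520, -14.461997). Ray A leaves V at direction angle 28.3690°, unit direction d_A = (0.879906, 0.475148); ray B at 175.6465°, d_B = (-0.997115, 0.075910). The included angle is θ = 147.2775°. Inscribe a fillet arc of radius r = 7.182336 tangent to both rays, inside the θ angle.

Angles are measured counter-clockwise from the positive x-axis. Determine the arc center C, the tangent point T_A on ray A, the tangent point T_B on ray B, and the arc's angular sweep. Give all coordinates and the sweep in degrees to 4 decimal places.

bisector direction at 102.0078° = (-0.208044,0.978119)
center distance |VC| = r/sin(θ/2) = 7.182336/sin(73.6388°) = 7.485462
C = V + |VC|·bis = (-30.2778,-7.1403)
T_A = V + ((C−V)·d_A)·d_A = V + 2.1086·d_A = (-26.8652,-13.4601)
T_B = V + ((C−V)·d_B)·d_B = V + 2.1086·d_B = (-30.8230,-14.3019)
sweep = 180° − θ = 32.7225°

center=(-30.2778,-7.1403) T_A=(-26.8652,-13.4601) T_B=(-30.8230,-14.3019) sweep=32.7225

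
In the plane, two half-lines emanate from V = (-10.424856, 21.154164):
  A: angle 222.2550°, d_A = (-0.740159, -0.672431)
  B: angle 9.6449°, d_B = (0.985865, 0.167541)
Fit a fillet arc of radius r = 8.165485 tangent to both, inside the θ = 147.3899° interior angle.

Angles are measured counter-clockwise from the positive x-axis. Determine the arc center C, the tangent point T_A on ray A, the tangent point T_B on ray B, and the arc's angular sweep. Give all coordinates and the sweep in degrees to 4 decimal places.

bisector direction at 295.9500° = (0.437586,-0.899177)
center distance |VC| = r/sin(θ/2) = 8.165485/sin(73.6950°) = 8.507658
C = V + |VC|·bis = (-6.7020,13.5043)
T_A = V + ((C−V)·d_A)·d_A = V + 2.3885·d_A = (-12.1928,19.5480)
T_B = V + ((C−V)·d_B)·d_B = V + 2.3885·d_B = (-8.0701,21.5543)
sweep = 180° − θ = 32.6101°

center=(-6.7020,13.5043) T_A=(-12.1928,19.5480) T_B=(-8.0701,21.5543) sweep=32.6101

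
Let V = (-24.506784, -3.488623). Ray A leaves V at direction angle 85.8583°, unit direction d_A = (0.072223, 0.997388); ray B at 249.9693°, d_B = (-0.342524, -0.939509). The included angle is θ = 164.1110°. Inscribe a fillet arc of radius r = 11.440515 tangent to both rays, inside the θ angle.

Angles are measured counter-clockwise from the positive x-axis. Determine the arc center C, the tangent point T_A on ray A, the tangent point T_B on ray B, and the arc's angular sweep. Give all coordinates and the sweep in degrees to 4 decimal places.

bisector direction at 167.9138° = (-0.977834,0.209383)
center distance |VC| = r/sin(θ/2) = 11.440515/sin(82.0555°) = 11.551380
C = V + |VC|·bis = (-35.8021,-1.0700)
T_A = V + ((C−V)·d_A)·d_A = V + 1.5966·d_A = (-24.3915,-1.8962)
T_B = V + ((C−V)·d_B)·d_B = V + 1.5966·d_B = (-25.0536,-4.9886)
sweep = 180° − θ = 15.8890°

center=(-35.8021,-1.0700) T_A=(-24.3915,-1.8962) T_B=(-25.0536,-4.9886) sweep=15.8890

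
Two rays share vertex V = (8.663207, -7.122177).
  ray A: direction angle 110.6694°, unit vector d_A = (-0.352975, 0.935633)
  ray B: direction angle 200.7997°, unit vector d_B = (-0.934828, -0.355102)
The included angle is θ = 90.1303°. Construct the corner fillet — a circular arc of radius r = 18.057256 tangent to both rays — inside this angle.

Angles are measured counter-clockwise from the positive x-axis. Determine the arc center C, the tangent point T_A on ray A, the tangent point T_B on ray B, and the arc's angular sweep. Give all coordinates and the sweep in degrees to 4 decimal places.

center=(-14.5910,3.3606) T_A=(2.3039,9.7344) T_B=(-8.1789,-13.5198) sweep=89.8697

bisector direction at 155.7346° = (-0.911651,0.410965)
center distance |VC| = r/sin(θ/2) = 18.057256/sin(45.0652°) = 25.507828
C = V + |VC|·bis = (-14.5910,3.3606)
T_A = V + ((C−V)·d_A)·d_A = V + 18.0162·d_A = (2.3039,9.7344)
T_B = V + ((C−V)·d_B)·d_B = V + 18.0162·d_B = (-8.1789,-13.5198)
sweep = 180° − θ = 89.8697°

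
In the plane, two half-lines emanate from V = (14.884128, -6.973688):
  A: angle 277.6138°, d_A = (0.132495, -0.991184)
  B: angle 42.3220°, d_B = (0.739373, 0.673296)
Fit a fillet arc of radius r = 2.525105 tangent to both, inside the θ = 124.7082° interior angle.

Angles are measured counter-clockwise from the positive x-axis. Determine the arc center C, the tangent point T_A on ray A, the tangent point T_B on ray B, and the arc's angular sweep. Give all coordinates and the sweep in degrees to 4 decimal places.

center=(17.5622,-7.9501) T_A=(15.0594,-8.2847) T_B=(15.8621,-6.0831) sweep=55.2918

bisector direction at 339.9679° = (0.939501,-0.342547)
center distance |VC| = r/sin(θ/2) = 2.525105/sin(62.3541°) = 2.850546
C = V + |VC|·bis = (17.5622,-7.9501)
T_A = V + ((C−V)·d_A)·d_A = V + 1.3227·d_A = (15.0594,-8.2847)
T_B = V + ((C−V)·d_B)·d_B = V + 1.3227·d_B = (15.8621,-6.0831)
sweep = 180° − θ = 55.2918°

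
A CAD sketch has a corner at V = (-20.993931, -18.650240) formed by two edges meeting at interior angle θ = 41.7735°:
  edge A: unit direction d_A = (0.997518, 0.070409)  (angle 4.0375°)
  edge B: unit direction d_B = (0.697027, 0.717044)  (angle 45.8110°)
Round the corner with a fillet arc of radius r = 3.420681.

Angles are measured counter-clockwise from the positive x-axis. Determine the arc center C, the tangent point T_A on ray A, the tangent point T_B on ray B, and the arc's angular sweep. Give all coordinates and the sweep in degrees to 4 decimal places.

bisector direction at 24.9243° = (0.906866,0.421420)
center distance |VC| = r/sin(θ/2) = 3.420681/sin(20.8867°) = 9.594587
C = V + |VC|·bis = (-12.2929,-14.6069)
T_A = V + ((C−V)·d_A)·d_A = V + 8.9641·d_A = (-12.0521,-18.0191)
T_B = V + ((C−V)·d_B)·d_B = V + 8.9641·d_B = (-14.7457,-12.2226)
sweep = 180° − θ = 138.2265°

center=(-12.2929,-14.6069) T_A=(-12.0521,-18.0191) T_B=(-14.7457,-12.2226) sweep=138.2265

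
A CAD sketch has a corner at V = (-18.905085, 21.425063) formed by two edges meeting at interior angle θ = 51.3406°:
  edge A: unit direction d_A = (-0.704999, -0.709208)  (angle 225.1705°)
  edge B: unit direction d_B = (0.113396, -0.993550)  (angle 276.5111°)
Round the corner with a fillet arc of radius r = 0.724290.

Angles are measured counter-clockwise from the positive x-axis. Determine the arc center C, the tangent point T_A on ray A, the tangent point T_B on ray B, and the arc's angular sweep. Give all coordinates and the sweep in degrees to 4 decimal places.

center=(-19.4538,19.8457) T_A=(-19.9675,20.3563) T_B=(-18.7342,19.9278) sweep=128.6594

bisector direction at 250.8408° = (-0.328194,-0.944610)
center distance |VC| = r/sin(θ/2) = 0.724290/sin(25.6703°) = 1.671984
C = V + |VC|·bis = (-19.4538,19.8457)
T_A = V + ((C−V)·d_A)·d_A = V + 1.5070·d_A = (-19.9675,20.3563)
T_B = V + ((C−V)·d_B)·d_B = V + 1.5070·d_B = (-18.7342,19.9278)
sweep = 180° − θ = 128.6594°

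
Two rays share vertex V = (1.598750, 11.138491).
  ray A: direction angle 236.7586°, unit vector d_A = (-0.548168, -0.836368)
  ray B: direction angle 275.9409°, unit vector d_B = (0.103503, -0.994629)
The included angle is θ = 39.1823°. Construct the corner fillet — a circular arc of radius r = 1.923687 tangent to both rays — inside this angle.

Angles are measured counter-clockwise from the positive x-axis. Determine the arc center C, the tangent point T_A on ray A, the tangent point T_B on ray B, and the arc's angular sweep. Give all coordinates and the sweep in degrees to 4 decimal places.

center=(0.2448,5.5634) T_A=(-1.3641,6.6179) T_B=(2.1582,5.7625) sweep=140.8177

bisector direction at 256.3498° = (-0.235994,-0.971754)
center distance |VC| = r/sin(θ/2) = 1.923687/sin(19.5911°) = 5.737108
C = V + |VC|·bis = (0.2448,5.5634)
T_A = V + ((C−V)·d_A)·d_A = V + 5.4050·d_A = (-1.3641,6.6179)
T_B = V + ((C−V)·d_B)·d_B = V + 5.4050·d_B = (2.1582,5.7625)
sweep = 180° − θ = 140.8177°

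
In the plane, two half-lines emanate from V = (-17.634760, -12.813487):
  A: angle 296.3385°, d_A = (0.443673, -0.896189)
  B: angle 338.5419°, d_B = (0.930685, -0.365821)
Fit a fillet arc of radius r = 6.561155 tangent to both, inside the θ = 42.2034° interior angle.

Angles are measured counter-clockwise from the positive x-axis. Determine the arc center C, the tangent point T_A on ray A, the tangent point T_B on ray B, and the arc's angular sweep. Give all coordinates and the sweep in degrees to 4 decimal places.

bisector direction at 317.4402° = (0.736572,-0.676359)
center distance |VC| = r/sin(θ/2) = 6.561155/sin(21.1017°) = 18.224191
C = V + |VC|·bis = (-4.2113,-25.1396)
T_A = V + ((C−V)·d_A)·d_A = V + 17.0021·d_A = (-10.0914,-28.0506)
T_B = V + ((C−V)·d_B)·d_B = V + 17.0021·d_B = (-1.8111,-19.0332)
sweep = 180° − θ = 137.7966°

center=(-4.2113,-25.1396) T_A=(-10.0914,-28.0506) T_B=(-1.8111,-19.0332) sweep=137.7966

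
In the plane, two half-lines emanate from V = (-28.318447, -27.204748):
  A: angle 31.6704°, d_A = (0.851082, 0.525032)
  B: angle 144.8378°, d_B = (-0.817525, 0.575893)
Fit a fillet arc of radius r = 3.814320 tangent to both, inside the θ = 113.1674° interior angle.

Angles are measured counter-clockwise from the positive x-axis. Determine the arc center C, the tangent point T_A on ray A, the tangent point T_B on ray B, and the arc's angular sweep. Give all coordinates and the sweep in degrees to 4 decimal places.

bisector direction at 88.2541° = (0.030467,0.999536)
center distance |VC| = r/sin(θ/2) = 3.814320/sin(56.5837°) = 4.569738
C = V + |VC|·bis = (-28.1792,-22.6371)
T_A = V + ((C−V)·d_A)·d_A = V + 2.5166·d_A = (-26.1766,-25.8834)
T_B = V + ((C−V)·d_B)·d_B = V + 2.5166·d_B = (-30.3759,-25.7554)
sweep = 180° − θ = 66.8326°

center=(-28.1792,-22.6371) T_A=(-26.1766,-25.8834) T_B=(-30.3759,-25.7554) sweep=66.8326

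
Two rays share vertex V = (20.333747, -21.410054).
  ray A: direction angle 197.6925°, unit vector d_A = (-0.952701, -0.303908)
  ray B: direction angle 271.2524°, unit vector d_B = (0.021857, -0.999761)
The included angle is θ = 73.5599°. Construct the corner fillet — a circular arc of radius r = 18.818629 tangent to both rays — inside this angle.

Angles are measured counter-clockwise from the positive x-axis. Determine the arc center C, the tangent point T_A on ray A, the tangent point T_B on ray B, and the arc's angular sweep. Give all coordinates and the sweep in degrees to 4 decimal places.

center=(2.0698,-46.9891) T_A=(-3.6493,-29.0606) T_B=(20.8840,-46.5778) sweep=106.4401

bisector direction at 234.4724° = (-0.581094,-0.813836)
center distance |VC| = r/sin(θ/2) = 18.818629/sin(36.7799°) = 31.430209
C = V + |VC|·bis = (2.0698,-46.9891)
T_A = V + ((C−V)·d_A)·d_A = V + 25.1737·d_A = (-3.6493,-29.0606)
T_B = V + ((C−V)·d_B)·d_B = V + 25.1737·d_B = (20.8840,-46.5778)
sweep = 180° − θ = 106.4401°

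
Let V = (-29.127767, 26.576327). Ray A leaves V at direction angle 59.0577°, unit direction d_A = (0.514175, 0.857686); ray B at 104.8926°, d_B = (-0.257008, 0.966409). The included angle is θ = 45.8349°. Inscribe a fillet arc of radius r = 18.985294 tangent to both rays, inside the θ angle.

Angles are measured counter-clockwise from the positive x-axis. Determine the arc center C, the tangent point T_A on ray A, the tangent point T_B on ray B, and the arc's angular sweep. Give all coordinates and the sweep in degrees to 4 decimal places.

bisector direction at 81.9751° = (0.139603,0.990208)
center distance |VC| = r/sin(θ/2) = 18.985294/sin(22.9174°) = 48.754687
C = V + |VC|·bis = (-22.3215,74.8536)
T_A = V + ((C−V)·d_A)·d_A = V + 44.9063·d_A = (-6.0381,65.0918)
T_B = V + ((C−V)·d_B)·d_B = V + 44.9063·d_B = (-40.6691,69.9742)
sweep = 180° − θ = 134.1651°

center=(-22.3215,74.8536) T_A=(-6.0381,65.0918) T_B=(-40.6691,69.9742) sweep=134.1651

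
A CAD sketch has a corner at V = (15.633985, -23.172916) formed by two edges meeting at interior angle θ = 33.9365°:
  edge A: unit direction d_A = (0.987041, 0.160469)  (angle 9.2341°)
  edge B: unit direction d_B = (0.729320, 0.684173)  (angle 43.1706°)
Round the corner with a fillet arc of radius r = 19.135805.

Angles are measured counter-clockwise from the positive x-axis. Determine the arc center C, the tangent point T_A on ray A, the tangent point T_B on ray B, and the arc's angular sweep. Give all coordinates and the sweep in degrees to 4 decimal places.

bisector direction at 26.2024° = (0.897240,0.441543)
center distance |VC| = r/sin(θ/2) = 19.135805/sin(16.9683°) = 65.569118
C = V + |VC|·bis = (74.4652,5.7786)
T_A = V + ((C−V)·d_A)·d_A = V + 62.7147·d_A = (77.5359,-13.1092)
T_B = V + ((C−V)·d_B)·d_B = V + 62.7147·d_B = (61.3730,19.7348)
sweep = 180° − θ = 146.0635°

center=(74.4652,5.7786) T_A=(77.5359,-13.1092) T_B=(61.3730,19.7348) sweep=146.0635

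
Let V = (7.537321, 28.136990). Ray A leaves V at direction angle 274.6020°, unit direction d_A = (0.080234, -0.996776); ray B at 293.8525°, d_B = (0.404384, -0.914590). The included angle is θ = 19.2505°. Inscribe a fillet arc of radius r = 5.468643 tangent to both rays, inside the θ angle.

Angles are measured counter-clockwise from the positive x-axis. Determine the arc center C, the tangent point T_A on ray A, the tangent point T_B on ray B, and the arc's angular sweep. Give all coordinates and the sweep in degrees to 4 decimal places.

bisector direction at 284.2272° = (0.245768,-0.969329)
center distance |VC| = r/sin(θ/2) = 5.468643/sin(9.6252°) = 32.706558
C = V + |VC|·bis = (15.5756,-3.5664)
T_A = V + ((C−V)·d_A)·d_A = V + 32.2461·d_A = (10.1245,-4.0052)
T_B = V + ((C−V)·d_B)·d_B = V + 32.2461·d_B = (20.5771,-1.3550)
sweep = 180° − θ = 160.7495°

center=(15.5756,-3.5664) T_A=(10.1245,-4.0052) T_B=(20.5771,-1.3550) sweep=160.7495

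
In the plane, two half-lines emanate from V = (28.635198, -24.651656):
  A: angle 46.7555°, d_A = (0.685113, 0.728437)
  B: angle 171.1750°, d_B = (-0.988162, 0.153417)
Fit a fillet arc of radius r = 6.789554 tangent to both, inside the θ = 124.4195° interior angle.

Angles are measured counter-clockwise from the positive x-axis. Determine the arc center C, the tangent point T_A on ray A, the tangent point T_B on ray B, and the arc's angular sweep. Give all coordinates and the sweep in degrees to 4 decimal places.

center=(26.1409,-17.3935) T_A=(31.0867,-22.0451) T_B=(25.0993,-24.1027) sweep=55.5805

bisector direction at 108.9652° = (-0.324995,0.945716)
center distance |VC| = r/sin(θ/2) = 6.789554/sin(62.2097°) = 7.674758
C = V + |VC|·bis = (26.1409,-17.3935)
T_A = V + ((C−V)·d_A)·d_A = V + 3.5782·d_A = (31.0867,-22.0451)
T_B = V + ((C−V)·d_B)·d_B = V + 3.5782·d_B = (25.0993,-24.1027)
sweep = 180° − θ = 55.5805°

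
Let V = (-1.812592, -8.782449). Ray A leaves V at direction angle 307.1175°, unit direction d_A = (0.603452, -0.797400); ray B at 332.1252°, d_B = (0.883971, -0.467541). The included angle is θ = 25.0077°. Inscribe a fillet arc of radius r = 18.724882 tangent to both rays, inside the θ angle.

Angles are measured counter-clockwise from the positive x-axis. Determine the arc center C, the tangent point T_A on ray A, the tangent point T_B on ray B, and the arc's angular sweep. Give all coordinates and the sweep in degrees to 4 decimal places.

bisector direction at 319.6214° = (0.761780,-0.647836)
center distance |VC| = r/sin(θ/2) = 18.724882/sin(12.5038°) = 86.486979
C = V + |VC|·bis = (64.0714,-64.8118)
T_A = V + ((C−V)·d_A)·d_A = V + 84.4356·d_A = (49.1402,-76.1114)
T_B = V + ((C−V)·d_B)·d_B = V + 84.4356·d_B = (72.8261,-48.2596)
sweep = 180° − θ = 154.9923°

center=(64.0714,-64.8118) T_A=(49.1402,-76.1114) T_B=(72.8261,-48.2596) sweep=154.9923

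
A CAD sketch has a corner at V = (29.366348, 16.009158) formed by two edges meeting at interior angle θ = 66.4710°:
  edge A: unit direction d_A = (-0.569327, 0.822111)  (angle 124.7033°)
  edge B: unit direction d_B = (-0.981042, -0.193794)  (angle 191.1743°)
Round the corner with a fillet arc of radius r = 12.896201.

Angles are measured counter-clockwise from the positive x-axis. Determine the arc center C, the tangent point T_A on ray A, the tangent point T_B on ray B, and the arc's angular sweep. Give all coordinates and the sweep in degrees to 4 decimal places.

center=(7.5594,24.8468) T_A=(18.1615,32.1890) T_B=(10.0586,12.1951) sweep=113.5290

bisector direction at 157.9388° = (-0.926783,0.375597)
center distance |VC| = r/sin(θ/2) = 12.896201/sin(33.2355°) = 23.529711
C = V + |VC|·bis = (7.5594,24.8468)
T_A = V + ((C−V)·d_A)·d_A = V + 19.6808·d_A = (18.1615,32.1890)
T_B = V + ((C−V)·d_B)·d_B = V + 19.6808·d_B = (10.0586,12.1951)
sweep = 180° − θ = 113.5290°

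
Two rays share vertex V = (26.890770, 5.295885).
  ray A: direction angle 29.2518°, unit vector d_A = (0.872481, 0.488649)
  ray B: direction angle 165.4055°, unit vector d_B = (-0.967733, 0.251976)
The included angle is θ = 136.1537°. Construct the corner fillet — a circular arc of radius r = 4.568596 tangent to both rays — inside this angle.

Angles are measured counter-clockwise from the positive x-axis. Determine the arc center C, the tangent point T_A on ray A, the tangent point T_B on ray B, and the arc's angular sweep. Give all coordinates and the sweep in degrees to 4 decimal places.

center=(26.2626,10.1804) T_A=(28.4950,6.1944) T_B=(25.1114,5.7592) sweep=43.8463

bisector direction at 97.3286° = (-0.127561,0.991831)
center distance |VC| = r/sin(θ/2) = 4.568596/sin(68.0768°) = 4.924725
C = V + |VC|·bis = (26.2626,10.1804)
T_A = V + ((C−V)·d_A)·d_A = V + 1.8387·d_A = (28.4950,6.1944)
T_B = V + ((C−V)·d_B)·d_B = V + 1.8387·d_B = (25.1114,5.7592)
sweep = 180° − θ = 43.8463°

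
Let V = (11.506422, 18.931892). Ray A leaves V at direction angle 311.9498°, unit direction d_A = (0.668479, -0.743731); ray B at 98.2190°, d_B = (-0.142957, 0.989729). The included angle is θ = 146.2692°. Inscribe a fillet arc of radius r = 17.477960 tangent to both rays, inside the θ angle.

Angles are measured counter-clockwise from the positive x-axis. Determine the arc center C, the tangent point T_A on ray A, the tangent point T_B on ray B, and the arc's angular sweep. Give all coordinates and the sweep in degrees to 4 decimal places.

center=(28.0474,26.6748) T_A=(15.0485,14.9911) T_B=(10.7489,24.1762) sweep=33.7308

bisector direction at 25.0844° = (0.905684,0.423953)
center distance |VC| = r/sin(θ/2) = 17.477960/sin(73.1346°) = 18.263492
C = V + |VC|·bis = (28.0474,26.6748)
T_A = V + ((C−V)·d_A)·d_A = V + 5.2987·d_A = (15.0485,14.9911)
T_B = V + ((C−V)·d_B)·d_B = V + 5.2987·d_B = (10.7489,24.1762)
sweep = 180° − θ = 33.7308°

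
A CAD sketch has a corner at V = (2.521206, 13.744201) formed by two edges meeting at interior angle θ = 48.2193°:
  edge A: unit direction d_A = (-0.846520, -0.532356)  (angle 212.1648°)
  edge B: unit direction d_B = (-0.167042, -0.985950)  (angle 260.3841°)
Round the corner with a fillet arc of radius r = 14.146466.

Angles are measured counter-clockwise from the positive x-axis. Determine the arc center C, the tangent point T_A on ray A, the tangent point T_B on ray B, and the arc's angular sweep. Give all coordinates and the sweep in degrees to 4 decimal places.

bisector direction at 236.2745° = (-0.555215,-0.831707)
center distance |VC| = r/sin(θ/2) = 14.146466/sin(24.1096°) = 34.631611
C = V + |VC|·bis = (-16.7068,-15.0591)
T_A = V + ((C−V)·d_A)·d_A = V + 31.6105·d_A = (-24.2378,-3.0839)
T_B = V + ((C−V)·d_B)·d_B = V + 31.6105·d_B = (-2.7591,-17.4222)
sweep = 180° − θ = 131.7807°

center=(-16.7068,-15.0591) T_A=(-24.2378,-3.0839) T_B=(-2.7591,-17.4222) sweep=131.7807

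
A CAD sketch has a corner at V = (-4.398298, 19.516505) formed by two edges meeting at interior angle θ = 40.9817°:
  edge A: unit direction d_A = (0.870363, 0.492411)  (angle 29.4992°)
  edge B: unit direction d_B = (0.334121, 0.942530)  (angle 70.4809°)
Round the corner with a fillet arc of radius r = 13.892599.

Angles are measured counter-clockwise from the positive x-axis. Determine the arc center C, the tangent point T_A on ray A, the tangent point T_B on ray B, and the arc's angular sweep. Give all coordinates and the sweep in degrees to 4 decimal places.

bisector direction at 49.9901° = (0.642921,0.765933)
center distance |VC| = r/sin(θ/2) = 13.892599/sin(20.4908°) = 39.686587
C = V + |VC|·bis = (21.1170,49.9138)
T_A = V + ((C−V)·d_A)·d_A = V + 37.1755·d_A = (27.9579,37.8222)
T_B = V + ((C−V)·d_B)·d_B = V + 37.1755·d_B = (8.0228,54.5556)
sweep = 180° − θ = 139.0183°

center=(21.1170,49.9138) T_A=(27.9579,37.8222) T_B=(8.0228,54.5556) sweep=139.0183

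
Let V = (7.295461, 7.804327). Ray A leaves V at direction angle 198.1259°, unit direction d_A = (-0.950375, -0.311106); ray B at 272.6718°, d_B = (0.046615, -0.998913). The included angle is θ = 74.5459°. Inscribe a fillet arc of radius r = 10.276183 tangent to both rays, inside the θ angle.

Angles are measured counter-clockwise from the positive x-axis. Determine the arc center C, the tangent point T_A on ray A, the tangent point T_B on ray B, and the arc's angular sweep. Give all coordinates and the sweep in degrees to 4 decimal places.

bisector direction at 235.3988° = (-0.567860,-0.823125)
center distance |VC| = r/sin(θ/2) = 10.276183/sin(37.2730°) = 16.968240
C = V + |VC|·bis = (-2.3401,-6.1627)
T_A = V + ((C−V)·d_A)·d_A = V + 13.5026·d_A = (-5.5371,3.6036)
T_B = V + ((C−V)·d_B)·d_B = V + 13.5026·d_B = (7.9249,-5.6836)
sweep = 180° − θ = 105.4541°

center=(-2.3401,-6.1627) T_A=(-5.5371,3.6036) T_B=(7.9249,-5.6836) sweep=105.4541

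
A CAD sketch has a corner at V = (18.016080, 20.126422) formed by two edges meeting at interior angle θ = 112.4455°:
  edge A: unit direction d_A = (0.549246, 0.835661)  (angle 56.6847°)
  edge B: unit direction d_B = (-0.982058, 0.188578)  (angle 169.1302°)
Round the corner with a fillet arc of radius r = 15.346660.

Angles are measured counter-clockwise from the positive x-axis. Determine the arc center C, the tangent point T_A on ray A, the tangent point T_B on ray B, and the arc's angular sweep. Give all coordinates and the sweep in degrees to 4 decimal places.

center=(10.8294,37.1335) T_A=(23.6540,28.7044) T_B=(7.9354,22.0621) sweep=67.5545

bisector direction at 112.9074° = (-0.389244,0.921135)
center distance |VC| = r/sin(θ/2) = 15.346660/sin(56.2227°) = 18.463140
C = V + |VC|·bis = (10.8294,37.1335)
T_A = V + ((C−V)·d_A)·d_A = V + 10.2649·d_A = (23.6540,28.7044)
T_B = V + ((C−V)·d_B)·d_B = V + 10.2649·d_B = (7.9354,22.0621)
sweep = 180° − θ = 67.5545°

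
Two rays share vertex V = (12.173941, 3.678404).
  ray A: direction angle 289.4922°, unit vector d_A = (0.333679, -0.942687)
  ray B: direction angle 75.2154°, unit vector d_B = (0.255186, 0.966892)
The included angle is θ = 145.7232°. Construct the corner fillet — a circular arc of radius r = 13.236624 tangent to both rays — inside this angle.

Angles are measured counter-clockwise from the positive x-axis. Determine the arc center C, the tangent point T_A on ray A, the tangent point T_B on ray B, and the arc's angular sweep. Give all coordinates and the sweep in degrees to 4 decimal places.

bisector direction at 2.3538° = (0.999156,0.041070)
center distance |VC| = r/sin(θ/2) = 13.236624/sin(72.8616°) = 13.851699
C = V + |VC|·bis = (26.0140,4.2473)
T_A = V + ((C−V)·d_A)·d_A = V + 4.0818·d_A = (13.5360,-0.1695)
T_B = V + ((C−V)·d_B)·d_B = V + 4.0818·d_B = (13.2156,7.6251)
sweep = 180° − θ = 34.2768°

center=(26.0140,4.2473) T_A=(13.5360,-0.1695) T_B=(13.2156,7.6251) sweep=34.2768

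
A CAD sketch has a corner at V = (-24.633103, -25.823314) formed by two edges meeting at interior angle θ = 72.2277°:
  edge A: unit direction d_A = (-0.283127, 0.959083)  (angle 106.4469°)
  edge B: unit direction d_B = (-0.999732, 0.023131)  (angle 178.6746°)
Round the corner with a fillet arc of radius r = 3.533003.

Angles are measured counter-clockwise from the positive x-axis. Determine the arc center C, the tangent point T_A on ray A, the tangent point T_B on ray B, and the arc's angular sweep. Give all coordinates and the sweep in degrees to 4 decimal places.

center=(-29.3926,-22.1792) T_A=(-26.0041,-21.1790) T_B=(-29.4743,-25.7113) sweep=107.7723

bisector direction at 142.5608° = (-0.793998,0.607920)
center distance |VC| = r/sin(θ/2) = 3.533003/sin(36.1138°) = 5.994321
C = V + |VC|·bis = (-29.3926,-22.1792)
T_A = V + ((C−V)·d_A)·d_A = V + 4.8425·d_A = (-26.0041,-21.1790)
T_B = V + ((C−V)·d_B)·d_B = V + 4.8425·d_B = (-29.4743,-25.7113)
sweep = 180° − θ = 107.7723°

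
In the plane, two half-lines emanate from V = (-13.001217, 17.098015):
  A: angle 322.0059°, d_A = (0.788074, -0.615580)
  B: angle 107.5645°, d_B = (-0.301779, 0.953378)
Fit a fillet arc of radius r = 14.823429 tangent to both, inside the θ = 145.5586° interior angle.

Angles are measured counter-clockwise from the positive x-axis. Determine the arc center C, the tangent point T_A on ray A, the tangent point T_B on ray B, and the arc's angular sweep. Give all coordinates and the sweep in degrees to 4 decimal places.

bisector direction at 34.7852° = (0.821297,0.570501)
center distance |VC| = r/sin(θ/2) = 14.823429/sin(72.7793°) = 15.519129
C = V + |VC|·bis = (-0.2554,25.9517)
T_A = V + ((C−V)·d_A)·d_A = V + 4.5945·d_A = (-9.3804,14.2697)
T_B = V + ((C−V)·d_B)·d_B = V + 4.5945·d_B = (-14.3877,21.4783)
sweep = 180° − θ = 34.4414°

center=(-0.2554,25.9517) T_A=(-9.3804,14.2697) T_B=(-14.3877,21.4783) sweep=34.4414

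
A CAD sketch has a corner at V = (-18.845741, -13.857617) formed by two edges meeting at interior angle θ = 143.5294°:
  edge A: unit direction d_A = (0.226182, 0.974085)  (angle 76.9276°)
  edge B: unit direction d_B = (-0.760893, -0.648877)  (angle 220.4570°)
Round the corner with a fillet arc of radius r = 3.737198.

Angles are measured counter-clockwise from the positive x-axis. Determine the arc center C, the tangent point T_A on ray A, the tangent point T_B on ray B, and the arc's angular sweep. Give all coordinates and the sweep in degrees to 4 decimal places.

center=(-22.2076,-11.8130) T_A=(-18.5672,-12.6582) T_B=(-19.7826,-14.6566) sweep=36.4706

bisector direction at 148.6923° = (-0.854389,0.519634)
center distance |VC| = r/sin(θ/2) = 3.737198/sin(71.7647°) = 3.934806
C = V + |VC|·bis = (-22.2076,-11.8130)
T_A = V + ((C−V)·d_A)·d_A = V + 1.2313·d_A = (-18.5672,-12.6582)
T_B = V + ((C−V)·d_B)·d_B = V + 1.2313·d_B = (-19.7826,-14.6566)
sweep = 180° − θ = 36.4706°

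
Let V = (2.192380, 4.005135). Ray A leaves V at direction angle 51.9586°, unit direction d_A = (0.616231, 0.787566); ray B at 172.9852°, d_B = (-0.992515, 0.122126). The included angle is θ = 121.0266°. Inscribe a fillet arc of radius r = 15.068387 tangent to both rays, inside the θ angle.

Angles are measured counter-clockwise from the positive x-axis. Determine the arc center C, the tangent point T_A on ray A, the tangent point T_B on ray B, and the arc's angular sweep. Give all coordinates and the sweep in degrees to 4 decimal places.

center=(-4.4243,20.0013) T_A=(7.4431,10.7157) T_B=(-6.2645,5.0457) sweep=58.9734

bisector direction at 112.4719° = (-0.382230,0.924067)
center distance |VC| = r/sin(θ/2) = 15.068387/sin(60.5133°) = 17.310634
C = V + |VC|·bis = (-4.4243,20.0013)
T_A = V + ((C−V)·d_A)·d_A = V + 8.5207·d_A = (7.4431,10.7157)
T_B = V + ((C−V)·d_B)·d_B = V + 8.5207·d_B = (-6.2645,5.0457)
sweep = 180° − θ = 58.9734°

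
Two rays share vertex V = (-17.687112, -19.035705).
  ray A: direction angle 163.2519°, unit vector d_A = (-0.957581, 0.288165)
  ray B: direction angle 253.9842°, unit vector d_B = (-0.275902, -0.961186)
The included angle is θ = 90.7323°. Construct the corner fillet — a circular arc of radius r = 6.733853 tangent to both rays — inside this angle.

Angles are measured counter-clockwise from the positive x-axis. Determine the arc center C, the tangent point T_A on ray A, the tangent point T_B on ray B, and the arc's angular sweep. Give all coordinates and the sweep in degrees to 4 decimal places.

bisector direction at 208.6181° = (-0.877832,-0.478968)
center distance |VC| = r/sin(θ/2) = 6.733853/sin(45.3661°) = 9.462827
C = V + |VC|·bis = (-25.9939,-23.5681)
T_A = V + ((C−V)·d_A)·d_A = V + 6.6483·d_A = (-24.0534,-17.1199)
T_B = V + ((C−V)·d_B)·d_B = V + 6.6483·d_B = (-19.5214,-25.4260)
sweep = 180° − θ = 89.2677°

center=(-25.9939,-23.5681) T_A=(-24.0534,-17.1199) T_B=(-19.5214,-25.4260) sweep=89.2677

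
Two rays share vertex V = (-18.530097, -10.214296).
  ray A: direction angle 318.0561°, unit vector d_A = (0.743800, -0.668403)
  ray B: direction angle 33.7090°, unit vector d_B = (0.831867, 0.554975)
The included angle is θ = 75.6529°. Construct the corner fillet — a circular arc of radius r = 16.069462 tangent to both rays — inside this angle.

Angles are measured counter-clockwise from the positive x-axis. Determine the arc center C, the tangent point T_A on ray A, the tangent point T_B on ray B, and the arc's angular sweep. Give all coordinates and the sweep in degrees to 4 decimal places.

center=(7.6051,-12.0957) T_A=(-3.1358,-24.0482) T_B=(-1.3130,1.2720) sweep=104.3471

bisector direction at 355.8825° = (0.997419,-0.071801)
center distance |VC| = r/sin(θ/2) = 16.069462/sin(37.8265°) = 26.202841
C = V + |VC|·bis = (7.6051,-12.0957)
T_A = V + ((C−V)·d_A)·d_A = V + 20.6969·d_A = (-3.1358,-24.0482)
T_B = V + ((C−V)·d_B)·d_B = V + 20.6969·d_B = (-1.3130,1.2720)
sweep = 180° − θ = 104.3471°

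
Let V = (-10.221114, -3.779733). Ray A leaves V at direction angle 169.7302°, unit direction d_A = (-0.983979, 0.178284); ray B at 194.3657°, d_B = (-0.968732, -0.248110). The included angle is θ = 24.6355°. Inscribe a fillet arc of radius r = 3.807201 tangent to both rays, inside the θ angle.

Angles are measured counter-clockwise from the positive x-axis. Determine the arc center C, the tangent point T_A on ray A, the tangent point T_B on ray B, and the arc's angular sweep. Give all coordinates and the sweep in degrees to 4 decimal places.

center=(-28.0560,-4.4175) T_A=(-27.3772,-0.6713) T_B=(-27.1114,-8.1056) sweep=155.3645

bisector direction at 182.0480° = (-0.999361,-0.035736)
center distance |VC| = r/sin(θ/2) = 3.807201/sin(12.3178°) = 17.846277
C = V + |VC|·bis = (-28.0560,-4.4175)
T_A = V + ((C−V)·d_A)·d_A = V + 17.4354·d_A = (-27.3772,-0.6713)
T_B = V + ((C−V)·d_B)·d_B = V + 17.4354·d_B = (-27.1114,-8.1056)
sweep = 180° − θ = 155.3645°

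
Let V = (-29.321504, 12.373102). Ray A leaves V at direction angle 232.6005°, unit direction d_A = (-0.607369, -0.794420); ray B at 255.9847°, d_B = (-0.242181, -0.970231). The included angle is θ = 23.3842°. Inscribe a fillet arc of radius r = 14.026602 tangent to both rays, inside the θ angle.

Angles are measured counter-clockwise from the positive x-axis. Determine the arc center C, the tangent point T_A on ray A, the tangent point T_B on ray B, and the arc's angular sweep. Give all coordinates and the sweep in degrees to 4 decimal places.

center=(-59.3453,-49.9912) T_A=(-70.4883,-41.4719) T_B=(-45.7363,-53.3882) sweep=156.6158

bisector direction at 244.2926° = (-0.433775,-0.901021)
center distance |VC| = r/sin(θ/2) = 14.026602/sin(11.6921°) = 69.215122
C = V + |VC|·bis = (-59.3453,-49.9912)
T_A = V + ((C−V)·d_A)·d_A = V + 67.7790·d_A = (-70.4883,-41.4719)
T_B = V + ((C−V)·d_B)·d_B = V + 67.7790·d_B = (-45.7363,-53.3882)
sweep = 180° − θ = 156.6158°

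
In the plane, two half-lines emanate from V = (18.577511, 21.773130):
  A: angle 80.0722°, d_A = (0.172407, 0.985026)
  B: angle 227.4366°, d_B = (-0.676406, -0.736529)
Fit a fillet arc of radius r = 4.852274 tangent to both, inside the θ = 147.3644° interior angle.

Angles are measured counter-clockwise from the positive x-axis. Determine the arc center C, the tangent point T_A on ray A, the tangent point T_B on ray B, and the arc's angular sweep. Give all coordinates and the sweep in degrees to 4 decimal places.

bisector direction at 153.7544° = (-0.896907,0.442220)
center distance |VC| = r/sin(θ/2) = 4.852274/sin(73.6822°) = 5.055937
C = V + |VC|·bis = (14.0428,24.0090)
T_A = V + ((C−V)·d_A)·d_A = V + 1.4205·d_A = (18.8224,23.1724)
T_B = V + ((C−V)·d_B)·d_B = V + 1.4205·d_B = (17.6166,20.7269)
sweep = 180° − θ = 32.6356°

center=(14.0428,24.0090) T_A=(18.8224,23.1724) T_B=(17.6166,20.7269) sweep=32.6356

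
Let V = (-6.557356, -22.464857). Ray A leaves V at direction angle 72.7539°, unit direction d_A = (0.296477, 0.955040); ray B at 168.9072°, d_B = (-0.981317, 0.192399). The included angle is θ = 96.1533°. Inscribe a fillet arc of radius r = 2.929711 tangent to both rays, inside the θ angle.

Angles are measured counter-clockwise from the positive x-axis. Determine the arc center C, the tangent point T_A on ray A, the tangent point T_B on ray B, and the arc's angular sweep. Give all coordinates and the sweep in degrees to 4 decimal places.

center=(-8.5754,-19.0837) T_A=(-5.7774,-19.9523) T_B=(-9.1390,-21.9587) sweep=83.8467

bisector direction at 120.8306° = (-0.512501,0.858687)
center distance |VC| = r/sin(θ/2) = 2.929711/sin(48.0767°) = 3.937576
C = V + |VC|·bis = (-8.5754,-19.0837)
T_A = V + ((C−V)·d_A)·d_A = V + 2.6308·d_A = (-5.7774,-19.9523)
T_B = V + ((C−V)·d_B)·d_B = V + 2.6308·d_B = (-9.1390,-21.9587)
sweep = 180° − θ = 83.8467°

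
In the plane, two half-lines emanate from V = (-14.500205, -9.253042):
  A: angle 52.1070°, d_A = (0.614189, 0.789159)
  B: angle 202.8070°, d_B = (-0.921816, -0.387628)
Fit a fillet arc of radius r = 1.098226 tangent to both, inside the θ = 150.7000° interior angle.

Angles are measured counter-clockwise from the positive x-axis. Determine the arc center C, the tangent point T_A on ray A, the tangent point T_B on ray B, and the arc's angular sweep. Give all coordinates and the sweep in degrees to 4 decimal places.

bisector direction at 127.4570° = (-0.608166,0.793810)
center distance |VC| = r/sin(θ/2) = 1.098226/sin(75.3500°) = 1.135130
C = V + |VC|·bis = (-15.1906,-8.3520)
T_A = V + ((C−V)·d_A)·d_A = V + 0.2871·d_A = (-14.3239,-9.0265)
T_B = V + ((C−V)·d_B)·d_B = V + 0.2871·d_B = (-14.7648,-9.3643)
sweep = 180° − θ = 29.3000°

center=(-15.1906,-8.3520) T_A=(-14.3239,-9.0265) T_B=(-14.7648,-9.3643) sweep=29.3000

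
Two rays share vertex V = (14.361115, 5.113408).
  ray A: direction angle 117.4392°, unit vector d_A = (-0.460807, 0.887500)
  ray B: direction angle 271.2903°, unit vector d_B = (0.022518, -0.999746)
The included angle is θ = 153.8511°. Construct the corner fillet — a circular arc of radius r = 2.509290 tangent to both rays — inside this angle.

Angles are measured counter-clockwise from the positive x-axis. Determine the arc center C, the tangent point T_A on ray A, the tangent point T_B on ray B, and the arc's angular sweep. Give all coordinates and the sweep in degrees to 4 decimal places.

center=(11.8656,4.4743) T_A=(14.0926,5.6306) T_B=(14.3742,4.5308) sweep=26.1489

bisector direction at 194.3647° = (-0.968736,-0.248094)
center distance |VC| = r/sin(θ/2) = 2.509290/sin(76.9256°) = 2.576070
C = V + |VC|·bis = (11.8656,4.4743)
T_A = V + ((C−V)·d_A)·d_A = V + 0.5828·d_A = (14.0926,5.6306)
T_B = V + ((C−V)·d_B)·d_B = V + 0.5828·d_B = (14.3742,4.5308)
sweep = 180° − θ = 26.1489°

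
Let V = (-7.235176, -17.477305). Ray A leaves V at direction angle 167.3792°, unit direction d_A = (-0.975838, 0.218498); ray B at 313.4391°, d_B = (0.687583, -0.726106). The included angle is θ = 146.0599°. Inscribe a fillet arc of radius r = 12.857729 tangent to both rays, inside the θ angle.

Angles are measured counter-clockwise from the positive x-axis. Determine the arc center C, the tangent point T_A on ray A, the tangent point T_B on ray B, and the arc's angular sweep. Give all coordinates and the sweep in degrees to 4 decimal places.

bisector direction at 240.4092° = (-0.493803,-0.869574)
center distance |VC| = r/sin(θ/2) = 12.857729/sin(73.0299°) = 13.443075
C = V + |VC|·bis = (-13.8734,-29.1671)
T_A = V + ((C−V)·d_A)·d_A = V + 3.9237·d_A = (-11.0640,-16.6200)
T_B = V + ((C−V)·d_B)·d_B = V + 3.9237·d_B = (-4.5373,-20.3263)
sweep = 180° − θ = 33.9401°

center=(-13.8734,-29.1671) T_A=(-11.0640,-16.6200) T_B=(-4.5373,-20.3263) sweep=33.9401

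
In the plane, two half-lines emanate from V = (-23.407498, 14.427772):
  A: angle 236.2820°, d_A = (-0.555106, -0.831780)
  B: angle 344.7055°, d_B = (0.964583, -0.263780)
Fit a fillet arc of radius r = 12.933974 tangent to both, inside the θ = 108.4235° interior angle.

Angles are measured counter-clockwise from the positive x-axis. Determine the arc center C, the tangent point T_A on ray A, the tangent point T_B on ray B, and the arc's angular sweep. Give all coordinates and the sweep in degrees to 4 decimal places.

center=(-17.8252,-0.5077) T_A=(-28.5834,6.6721) T_B=(-14.4135,11.9682) sweep=71.5765

bisector direction at 290.4938° = (0.350105,-0.936710)
center distance |VC| = r/sin(θ/2) = 12.933974/sin(54.2118°) = 15.944567
C = V + |VC|·bis = (-17.8252,-0.5077)
T_A = V + ((C−V)·d_A)·d_A = V + 9.3242·d_A = (-28.5834,6.6721)
T_B = V + ((C−V)·d_B)·d_B = V + 9.3242·d_B = (-14.4135,11.9682)
sweep = 180° − θ = 71.5765°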